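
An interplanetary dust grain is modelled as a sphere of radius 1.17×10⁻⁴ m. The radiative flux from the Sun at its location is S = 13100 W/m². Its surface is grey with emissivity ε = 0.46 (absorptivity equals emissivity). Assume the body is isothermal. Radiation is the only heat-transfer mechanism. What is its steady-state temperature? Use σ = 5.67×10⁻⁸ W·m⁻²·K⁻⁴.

T ≈ 490 K

At equilibrium, absorbed power = emitted power.
Absorbing cross-section = πr² = 4.301×10⁻⁸ m²; emitting surface = 4πr² = 1.720×10⁻⁷ m² (ratio 4).
εS·A_cross = εσ·A_surf·T⁴  ⇒  T⁴ = S/(4σ)   (ε cancels).
T⁴ = 13100/(4·5.67×10⁻⁸) = 5.776×10¹⁰ K⁴.
T = (5.776×10¹⁰)^(1/4).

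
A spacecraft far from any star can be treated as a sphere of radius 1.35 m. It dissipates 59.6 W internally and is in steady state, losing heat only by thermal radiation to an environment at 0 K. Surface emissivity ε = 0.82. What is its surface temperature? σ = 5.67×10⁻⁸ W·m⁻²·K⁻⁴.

T ≈ 86.5 K

Steady state: internal power = radiated power, P = εσA T⁴.
Radiating area A = 4πr² = 22.90 m².
T⁴ = P/(εσA) = 59.6/(0.82·5.67×10⁻⁸·22.90) = 5.597×10⁷ K⁴.
T = (5.597×10⁷)^(1/4).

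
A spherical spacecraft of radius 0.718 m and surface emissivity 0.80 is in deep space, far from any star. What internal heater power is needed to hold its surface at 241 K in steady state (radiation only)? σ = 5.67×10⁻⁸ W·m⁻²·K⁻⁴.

P = εσ·4πr²·T⁴.
4πr² = 6.478 m²; T⁴ = 3.373×10⁹ K⁴.
P = 0.80·5.67×10⁻⁸·6.478·3.373×10⁹.

P ≈ 991 W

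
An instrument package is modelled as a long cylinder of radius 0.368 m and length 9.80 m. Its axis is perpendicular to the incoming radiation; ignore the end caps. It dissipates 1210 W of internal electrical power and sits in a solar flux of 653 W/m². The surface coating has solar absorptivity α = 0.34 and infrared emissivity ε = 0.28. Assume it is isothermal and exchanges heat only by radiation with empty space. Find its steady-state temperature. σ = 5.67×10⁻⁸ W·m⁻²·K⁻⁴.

At steady state, absorbed solar power + internal power = radiated power.
Absorbed: α·S·A_cross = 0.34·653·7.213 = 1601 W (cross-section 2rL).
Total input = 1601 + 1210 = 2811 W.
Radiated: εσ·A_surf·T⁴ with A_surf = 2πrL = 22.66 m².
T⁴ = 2811/(0.28·5.67×10⁻⁸·22.66) = 7.815×10⁹ K⁴.

T ≈ 297 K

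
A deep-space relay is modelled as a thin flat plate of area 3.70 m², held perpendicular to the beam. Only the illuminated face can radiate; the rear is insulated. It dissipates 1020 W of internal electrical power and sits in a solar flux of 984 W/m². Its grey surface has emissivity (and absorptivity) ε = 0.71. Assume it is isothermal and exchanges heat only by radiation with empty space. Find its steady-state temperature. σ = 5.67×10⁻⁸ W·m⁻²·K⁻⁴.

At steady state, absorbed solar power + internal power = radiated power.
Absorbed: α·S·A_cross = 0.71·984·3.700 = 2585 W (cross-section A).
Total input = 2585 + 1020 = 3605 W.
Radiated: εσ·A_surf·T⁴ with A_surf = A = 3.700 m².
T⁴ = 3605/(0.71·5.67×10⁻⁸·3.700) = 2.420×10¹⁰ K⁴.

T ≈ 394 K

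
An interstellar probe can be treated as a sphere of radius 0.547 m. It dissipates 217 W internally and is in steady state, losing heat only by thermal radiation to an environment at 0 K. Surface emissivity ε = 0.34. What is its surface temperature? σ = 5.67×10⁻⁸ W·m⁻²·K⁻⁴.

T ≈ 234 K

Steady state: internal power = radiated power, P = εσA T⁴.
Radiating area A = 4πr² = 3.760 m².
T⁴ = P/(εσA) = 217/(0.34·5.67×10⁻⁸·3.760) = 2.994×10⁹ K⁴.
T = (2.994×10⁹)^(1/4).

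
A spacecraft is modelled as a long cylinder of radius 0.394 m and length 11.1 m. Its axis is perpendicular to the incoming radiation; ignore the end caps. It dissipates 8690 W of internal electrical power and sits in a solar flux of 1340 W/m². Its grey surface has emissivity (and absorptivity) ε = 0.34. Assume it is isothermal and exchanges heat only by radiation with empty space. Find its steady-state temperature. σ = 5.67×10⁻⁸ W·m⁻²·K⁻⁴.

At steady state, absorbed solar power + internal power = radiated power.
Absorbed: α·S·A_cross = 0.34·1340·8.747 = 3985 W (cross-section 2rL).
Total input = 3985 + 8690 = 12680 W.
Radiated: εσ·A_surf·T⁴ with A_surf = 2πrL = 27.48 m².
T⁴ = 12680/(0.34·5.67×10⁻⁸·27.48) = 2.393×10¹⁰ K⁴.

T ≈ 393 K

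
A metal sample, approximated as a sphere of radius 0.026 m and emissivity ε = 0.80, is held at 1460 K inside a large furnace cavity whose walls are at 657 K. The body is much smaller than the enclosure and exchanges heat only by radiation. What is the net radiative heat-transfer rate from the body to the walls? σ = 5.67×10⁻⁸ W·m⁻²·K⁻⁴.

P_net ≈ 1680 W

For a small grey body in a large enclosure: P_net = εσA(T_body⁴ − T_wall⁴).
A = 4πr² = 0.008495 m²; T_body⁴ − T_wall⁴ = 4.544×10¹² − 1.863×10¹¹ = 4.357×10¹² K⁴.
|P_net| = 0.80·5.67×10⁻⁸·0.008495·4.357×10¹².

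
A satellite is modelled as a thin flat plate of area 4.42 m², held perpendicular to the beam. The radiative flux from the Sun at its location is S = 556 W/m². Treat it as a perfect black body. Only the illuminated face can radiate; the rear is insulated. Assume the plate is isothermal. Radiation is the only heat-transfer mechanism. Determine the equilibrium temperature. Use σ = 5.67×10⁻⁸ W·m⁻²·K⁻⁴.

At equilibrium, absorbed power = emitted power.
Absorbing cross-section = A = 4.420 m²; emitting surface = A = 4.420 m² (ratio 1).
S·A_cross = εσ·A_surf·T⁴  ⇒  T⁴ = S/(1σ).
T⁴ = 1.00·556/(1·5.67×10⁻⁸) = 9.806×10⁹ K⁴.
T = (9.806×10⁹)^(1/4).

T ≈ 315 K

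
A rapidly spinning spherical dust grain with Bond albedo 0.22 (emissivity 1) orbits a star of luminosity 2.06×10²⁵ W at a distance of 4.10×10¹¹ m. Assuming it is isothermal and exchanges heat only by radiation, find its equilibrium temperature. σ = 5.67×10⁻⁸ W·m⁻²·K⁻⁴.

First find the stellar flux at distance d: S = L/(4πd²) = 2.06×10²⁵/(4π·(4.10×10¹¹)²) = 9.752 W/m².
For an isothermal sphere, absorbed (1−a)S·πr² = emitted σ·4πr²·T⁴, so T⁴ = (1−a)S/(4σ).
T⁴ = 0.780·9.752/(4·5.67×10⁻⁸) = 3.354×10⁷ K⁴.

T ≈ 76.1 K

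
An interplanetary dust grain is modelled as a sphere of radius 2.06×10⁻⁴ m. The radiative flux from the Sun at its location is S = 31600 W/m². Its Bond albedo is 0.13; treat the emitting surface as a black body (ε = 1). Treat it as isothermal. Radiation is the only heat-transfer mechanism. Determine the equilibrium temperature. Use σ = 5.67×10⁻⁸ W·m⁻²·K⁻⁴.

At equilibrium, absorbed power = emitted power.
Absorbing cross-section = πr² = 1.333×10⁻⁷ m²; emitting surface = 4πr² = 5.333×10⁻⁷ m² (ratio 4).
(1−a)S·A_cross = εσ·A_surf·T⁴  ⇒  T⁴ = (1−a)S/(4σ).
T⁴ = 0.870·31600/(4·5.67×10⁻⁸) = 1.212×10¹¹ K⁴.
T = (1.212×10¹¹)^(1/4).

T ≈ 590 K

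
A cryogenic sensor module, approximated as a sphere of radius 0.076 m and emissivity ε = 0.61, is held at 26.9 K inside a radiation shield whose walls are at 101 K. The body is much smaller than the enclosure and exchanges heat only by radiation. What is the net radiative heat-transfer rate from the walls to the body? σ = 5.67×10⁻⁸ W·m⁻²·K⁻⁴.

P_net ≈ 0.260 W

For a small grey body in a large enclosure: P_net = εσA(T_body⁴ − T_wall⁴).
A = 4πr² = 0.07258 m²; T_body⁴ − T_wall⁴ = 5.236×10⁵ − 1.041×10⁸ = -1.035×10⁸ K⁴.
|P_net| = 0.61·5.67×10⁻⁸·0.07258·1.035×10⁸.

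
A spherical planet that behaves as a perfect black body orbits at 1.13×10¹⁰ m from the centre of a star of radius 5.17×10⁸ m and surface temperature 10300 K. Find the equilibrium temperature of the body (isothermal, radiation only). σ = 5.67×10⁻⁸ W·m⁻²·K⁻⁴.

The star's surface emits σT_*⁴; at distance d the flux is S = σT_*⁴(R_*/d)².
S = 5.67×10⁻⁸·(10300)⁴·(5.17×10⁸/1.13×10¹⁰)² = 1.336×10⁶ W/m².
For an isothermal sphere T⁴ = (1−a)S/(4σ) = 5.890×10¹² K⁴.

T ≈ 1560 K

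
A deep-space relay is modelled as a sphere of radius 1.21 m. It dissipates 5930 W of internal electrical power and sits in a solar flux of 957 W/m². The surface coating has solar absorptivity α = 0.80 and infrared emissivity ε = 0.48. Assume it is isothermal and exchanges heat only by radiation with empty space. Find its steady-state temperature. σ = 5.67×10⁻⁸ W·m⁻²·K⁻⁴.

T ≈ 371 K

At steady state, absorbed solar power + internal power = radiated power.
Absorbed: α·S·A_cross = 0.80·957·4.600 = 3521 W (cross-section πr²).
Total input = 3521 + 5930 = 9451 W.
Radiated: εσ·A_surf·T⁴ with A_surf = 4πr² = 18.40 m².
T⁴ = 9451/(0.48·5.67×10⁻⁸·18.40) = 1.888×10¹⁰ K⁴.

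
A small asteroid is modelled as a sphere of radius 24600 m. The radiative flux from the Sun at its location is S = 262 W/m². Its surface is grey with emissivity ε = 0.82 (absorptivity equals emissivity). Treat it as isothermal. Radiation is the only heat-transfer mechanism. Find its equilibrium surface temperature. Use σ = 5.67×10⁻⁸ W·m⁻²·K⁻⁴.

T ≈ 184 K

At equilibrium, absorbed power = emitted power.
Absorbing cross-section = πr² = 1.901×10⁹ m²; emitting surface = 4πr² = 7.605×10⁹ m² (ratio 4).
εS·A_cross = εσ·A_surf·T⁴  ⇒  T⁴ = S/(4σ)   (ε cancels).
T⁴ = 262/(4·5.67×10⁻⁸) = 1.155×10⁹ K⁴.
T = (1.155×10⁹)^(1/4).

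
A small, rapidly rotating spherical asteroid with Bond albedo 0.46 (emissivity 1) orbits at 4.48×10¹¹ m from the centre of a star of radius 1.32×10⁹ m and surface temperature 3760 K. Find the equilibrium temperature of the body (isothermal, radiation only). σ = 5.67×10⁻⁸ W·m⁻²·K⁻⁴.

The star's surface emits σT_*⁴; at distance d the flux is S = σT_*⁴(R_*/d)².
S = 5.67×10⁻⁸·(3760)⁴·(1.32×10⁹/4.48×10¹¹)² = 98.38 W/m².
For an isothermal sphere T⁴ = (1−a)S/(4σ) = 2.342×10⁸ K⁴.

T ≈ 124 K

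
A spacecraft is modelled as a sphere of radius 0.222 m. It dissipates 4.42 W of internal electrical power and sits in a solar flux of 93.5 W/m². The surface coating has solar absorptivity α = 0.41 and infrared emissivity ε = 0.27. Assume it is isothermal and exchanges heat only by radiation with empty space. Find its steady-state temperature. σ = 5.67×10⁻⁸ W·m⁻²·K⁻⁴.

T ≈ 182 K

At steady state, absorbed solar power + internal power = radiated power.
Absorbed: α·S·A_cross = 0.41·93.5·0.1548 = 5.935 W (cross-section πr²).
Total input = 5.935 + 4.42 = 10.36 W.
Radiated: εσ·A_surf·T⁴ with A_surf = 4πr² = 0.6193 m².
T⁴ = 10.36/(0.27·5.67×10⁻⁸·0.6193) = 1.092×10⁹ K⁴.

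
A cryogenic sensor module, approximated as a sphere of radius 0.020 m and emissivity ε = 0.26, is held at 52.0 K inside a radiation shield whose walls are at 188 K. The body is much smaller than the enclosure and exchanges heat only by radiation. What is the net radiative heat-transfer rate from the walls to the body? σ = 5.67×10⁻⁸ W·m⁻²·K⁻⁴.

For a small grey body in a large enclosure: P_net = εσA(T_body⁴ − T_wall⁴).
A = 4πr² = 0.005027 m²; T_body⁴ − T_wall⁴ = 7.312×10⁶ − 1.249×10⁹ = -1.242×10⁹ K⁴.
|P_net| = 0.26·5.67×10⁻⁸·0.005027·1.242×10⁹.

P_net ≈ 0.0920 W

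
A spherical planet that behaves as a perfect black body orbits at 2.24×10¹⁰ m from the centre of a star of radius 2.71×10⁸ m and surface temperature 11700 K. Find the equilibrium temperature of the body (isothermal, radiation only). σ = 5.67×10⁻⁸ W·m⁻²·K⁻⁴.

The star's surface emits σT_*⁴; at distance d the flux is S = σT_*⁴(R_*/d)².
S = 5.67×10⁻⁸·(11700)⁴·(2.71×10⁸/2.24×10¹⁰)² = 1.555×10⁵ W/m².
For an isothermal sphere T⁴ = (1−a)S/(4σ) = 6.857×10¹¹ K⁴.

T ≈ 910 K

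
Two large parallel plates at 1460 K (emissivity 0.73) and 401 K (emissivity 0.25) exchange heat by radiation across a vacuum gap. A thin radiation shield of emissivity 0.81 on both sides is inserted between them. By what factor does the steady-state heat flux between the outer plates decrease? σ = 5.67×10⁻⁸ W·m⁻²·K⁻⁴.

factor ≈ 1.34

Without shield: q₀ = σΔ(T⁴)/(1/ε₁+1/ε₂−1) with denominator 4.370.
With shield the two gaps are in series; the resistances add: (1/ε₁+1/ε_s−1)+(1/ε_s+1/ε₂−1) = 1.604+4.235 = 5.839.
Heat-flux ratio q₀/q = 5.839/4.370.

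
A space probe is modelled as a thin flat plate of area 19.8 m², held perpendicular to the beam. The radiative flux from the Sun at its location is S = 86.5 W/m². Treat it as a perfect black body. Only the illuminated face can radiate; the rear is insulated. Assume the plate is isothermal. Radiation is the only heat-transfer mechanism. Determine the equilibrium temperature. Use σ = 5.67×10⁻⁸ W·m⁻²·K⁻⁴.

At equilibrium, absorbed power = emitted power.
Absorbing cross-section = A = 19.80 m²; emitting surface = A = 19.80 m² (ratio 1).
S·A_cross = εσ·A_surf·T⁴  ⇒  T⁴ = S/(1σ).
T⁴ = 1.00·86.5/(1·5.67×10⁻⁸) = 1.526×10⁹ K⁴.
T = (1.526×10⁹)^(1/4).

T ≈ 198 K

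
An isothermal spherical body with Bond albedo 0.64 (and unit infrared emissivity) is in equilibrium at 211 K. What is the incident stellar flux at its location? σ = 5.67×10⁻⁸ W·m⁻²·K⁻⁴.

(1−a)S·πr² = σ·4πr²·T⁴ ⇒ S = 4σT⁴/(1−a).
S = 4·5.67×10⁻⁸·1.982×10⁹/0.360.

S ≈ 1250 W/m²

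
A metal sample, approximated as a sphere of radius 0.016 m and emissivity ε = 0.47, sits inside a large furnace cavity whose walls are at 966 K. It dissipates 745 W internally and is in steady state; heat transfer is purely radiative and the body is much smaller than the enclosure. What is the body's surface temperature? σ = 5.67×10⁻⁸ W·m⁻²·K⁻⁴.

For a small grey body in a large enclosure, net radiated power = εσA(T⁴ − T_w⁴).
Steady state: P = εσA(T⁴ − T_w⁴) with A = 4πr² = 0.003217 m².
T⁴ = P/(εσA) + T_w⁴ = 745/(0.47·5.67×10⁻⁸·0.003217) + (966)⁴
    = 8.690×10¹² + 8.708×10¹¹ = 9.561×10¹² K⁴.

T ≈ 1760 K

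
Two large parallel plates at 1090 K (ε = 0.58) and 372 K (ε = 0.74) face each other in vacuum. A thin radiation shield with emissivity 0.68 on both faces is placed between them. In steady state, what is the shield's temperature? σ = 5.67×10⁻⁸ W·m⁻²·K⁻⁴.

T_s ≈ 898 K

In steady state the net flux on the hot side equals that on the cold side.
σ(T₁⁴−T_s⁴)/D₁ = σ(T_s⁴−T₂⁴)/D₂, with D₁ = 1/ε₁+1/ε_s−1 = 2.195, D₂ = 1/ε_s+1/ε₂−1 = 1.822.
Solve for T_s⁴: T_s⁴ = (D₂·T₁⁴ + D₁·T₂⁴)/(D₁+D₂) = 6.508×10¹¹ K⁴.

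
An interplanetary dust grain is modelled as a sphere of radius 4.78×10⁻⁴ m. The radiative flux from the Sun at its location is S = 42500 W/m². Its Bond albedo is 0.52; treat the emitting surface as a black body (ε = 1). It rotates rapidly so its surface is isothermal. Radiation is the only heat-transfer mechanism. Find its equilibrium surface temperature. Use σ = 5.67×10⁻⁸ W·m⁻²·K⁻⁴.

At equilibrium, absorbed power = emitted power.
Absorbing cross-section = πr² = 7.178×10⁻⁷ m²; emitting surface = 4πr² = 2.871×10⁻⁶ m² (ratio 4).
(1−a)S·A_cross = εσ·A_surf·T⁴  ⇒  T⁴ = (1−a)S/(4σ).
T⁴ = 0.480·42500/(4·5.67×10⁻⁸) = 8.995×10¹⁰ K⁴.
T = (8.995×10¹⁰)^(1/4).

T ≈ 548 K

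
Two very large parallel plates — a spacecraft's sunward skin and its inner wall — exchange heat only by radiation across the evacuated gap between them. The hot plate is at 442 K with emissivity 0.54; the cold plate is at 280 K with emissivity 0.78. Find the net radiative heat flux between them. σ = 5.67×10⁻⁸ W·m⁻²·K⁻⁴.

q ≈ 851 W/m²

For two infinite grey parallel plates, q = σ(T₁⁴ − T₂⁴)/(1/ε₁ + 1/ε₂ − 1).
T₁⁴ − T₂⁴ = 3.817×10¹⁰ − 6.147×10⁹ = 3.202×10¹⁰ K⁴.
1/ε₁ + 1/ε₂ − 1 = 1.852 + 1.282 − 1 = 2.134.
q = 5.67×10⁻⁸ × 3.202×10¹⁰ / 2.134.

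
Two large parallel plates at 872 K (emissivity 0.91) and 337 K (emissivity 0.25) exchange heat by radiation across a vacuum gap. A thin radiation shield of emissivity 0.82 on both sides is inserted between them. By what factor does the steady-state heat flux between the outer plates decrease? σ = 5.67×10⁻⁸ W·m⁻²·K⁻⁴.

Without shield: q₀ = σΔ(T⁴)/(1/ε₁+1/ε₂−1) with denominator 4.099.
With shield the two gaps are in series; the resistances add: (1/ε₁+1/ε_s−1)+(1/ε_s+1/ε₂−1) = 1.318+4.220 = 5.538.
Heat-flux ratio q₀/q = 5.538/4.099.

factor ≈ 1.35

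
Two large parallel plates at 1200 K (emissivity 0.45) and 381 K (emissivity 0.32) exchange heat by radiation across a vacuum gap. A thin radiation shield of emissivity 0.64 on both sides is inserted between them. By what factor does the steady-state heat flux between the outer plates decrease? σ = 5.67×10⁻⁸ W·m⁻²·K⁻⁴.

Without shield: q₀ = σΔ(T⁴)/(1/ε₁+1/ε₂−1) with denominator 4.347.
With shield the two gaps are in series; the resistances add: (1/ε₁+1/ε_s−1)+(1/ε_s+1/ε₂−1) = 2.785+3.688 = 6.472.
Heat-flux ratio q₀/q = 6.472/4.347.

factor ≈ 1.49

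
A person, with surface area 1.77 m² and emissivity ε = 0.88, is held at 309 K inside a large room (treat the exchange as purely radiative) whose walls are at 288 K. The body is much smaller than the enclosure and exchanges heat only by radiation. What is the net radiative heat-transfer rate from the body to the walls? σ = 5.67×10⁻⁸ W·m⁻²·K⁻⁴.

P_net ≈ 198 W

For a small grey body in a large enclosure: P_net = εσA(T_body⁴ − T_wall⁴).
A = 1.77 m²; T_body⁴ − T_wall⁴ = 9.117×10⁹ − 6.880×10⁹ = 2.237×10⁹ K⁴.
|P_net| = 0.88·5.67×10⁻⁸·1.770·2.237×10⁹.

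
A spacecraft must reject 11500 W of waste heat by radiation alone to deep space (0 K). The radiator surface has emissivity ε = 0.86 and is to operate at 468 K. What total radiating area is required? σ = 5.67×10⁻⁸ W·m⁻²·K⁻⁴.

A ≈ 4.92 m²

P = εσA T⁴ ⇒ A = P/(εσT⁴).
T⁴ = 4.797×10¹⁰ K⁴.
A = 11500/(0.86 × 5.67×10⁻⁸ × 4.797×10¹⁰).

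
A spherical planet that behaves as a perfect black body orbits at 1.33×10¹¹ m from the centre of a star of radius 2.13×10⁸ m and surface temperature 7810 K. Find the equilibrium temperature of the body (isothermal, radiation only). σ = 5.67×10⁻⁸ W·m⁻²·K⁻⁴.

The star's surface emits σT_*⁴; at distance d the flux is S = σT_*⁴(R_*/d)².
S = 5.67×10⁻⁸·(7810)⁴·(2.13×10⁸/1.33×10¹¹)² = 541.1 W/m².
For an isothermal sphere T⁴ = (1−a)S/(4σ) = 2.386×10⁹ K⁴.

T ≈ 221 K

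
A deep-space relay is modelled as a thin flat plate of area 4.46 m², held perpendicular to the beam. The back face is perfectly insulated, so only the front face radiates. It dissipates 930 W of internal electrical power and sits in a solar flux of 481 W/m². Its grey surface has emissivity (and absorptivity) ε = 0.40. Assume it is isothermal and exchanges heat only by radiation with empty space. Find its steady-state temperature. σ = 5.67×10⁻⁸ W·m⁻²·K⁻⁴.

At steady state, absorbed solar power + internal power = radiated power.
Absorbed: α·S·A_cross = 0.40·481·4.460 = 858.1 W (cross-section A).
Total input = 858.1 + 930 = 1788 W.
Radiated: εσ·A_surf·T⁴ with A_surf = A = 4.460 m².
T⁴ = 1788/(0.40·5.67×10⁻⁸·4.460) = 1.768×10¹⁰ K⁴.

T ≈ 365 K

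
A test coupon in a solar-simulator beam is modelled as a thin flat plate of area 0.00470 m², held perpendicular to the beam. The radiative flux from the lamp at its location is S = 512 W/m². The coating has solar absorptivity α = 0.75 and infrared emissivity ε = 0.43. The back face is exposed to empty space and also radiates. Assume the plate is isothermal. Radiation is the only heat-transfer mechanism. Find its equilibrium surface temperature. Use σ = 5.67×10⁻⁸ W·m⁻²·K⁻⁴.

T ≈ 298 K

At equilibrium, absorbed power = emitted power.
Absorbing cross-section = A = 0.004700 m²; emitting surface = 2A = 0.009400 m² (ratio 2).
αS·A_cross = εσ·A_surf·T⁴  ⇒  T⁴ = αS/(ε·2σ).
T⁴ = 0.750·512/(0.43·2·5.67×10⁻⁸) = 7.875×10⁹ K⁴.
T = (7.875×10⁹)^(1/4).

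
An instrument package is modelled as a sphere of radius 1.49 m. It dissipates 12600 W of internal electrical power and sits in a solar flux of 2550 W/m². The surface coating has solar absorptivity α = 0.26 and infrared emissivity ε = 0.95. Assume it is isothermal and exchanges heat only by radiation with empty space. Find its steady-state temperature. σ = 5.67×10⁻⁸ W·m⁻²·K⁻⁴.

At steady state, absorbed solar power + internal power = radiated power.
Absorbed: α·S·A_cross = 0.26·2550·6.975 = 4624 W (cross-section πr²).
Total input = 4624 + 12600 = 17220 W.
Radiated: εσ·A_surf·T⁴ with A_surf = 4πr² = 27.90 m².
T⁴ = 17220/(0.95·5.67×10⁻⁸·27.90) = 1.146×10¹⁰ K⁴.

T ≈ 327 K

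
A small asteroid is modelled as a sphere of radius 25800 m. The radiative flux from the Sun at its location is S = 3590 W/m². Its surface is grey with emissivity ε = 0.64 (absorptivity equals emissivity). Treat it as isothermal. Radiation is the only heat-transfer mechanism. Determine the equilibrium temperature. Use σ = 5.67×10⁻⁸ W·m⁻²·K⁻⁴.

T ≈ 355 K

At equilibrium, absorbed power = emitted power.
Absorbing cross-section = πr² = 2.091×10⁹ m²; emitting surface = 4πr² = 8.365×10⁹ m² (ratio 4).
εS·A_cross = εσ·A_surf·T⁴  ⇒  T⁴ = S/(4σ)   (ε cancels).
T⁴ = 3590/(4·5.67×10⁻⁸) = 1.583×10¹⁰ K⁴.
T = (1.583×10¹⁰)^(1/4).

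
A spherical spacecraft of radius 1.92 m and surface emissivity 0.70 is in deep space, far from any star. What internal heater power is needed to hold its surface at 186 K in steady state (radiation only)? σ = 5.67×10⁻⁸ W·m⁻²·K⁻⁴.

P ≈ 2200 W

P = εσ·4πr²·T⁴.
4πr² = 46.32 m²; T⁴ = 1.197×10⁹ K⁴.
P = 0.70·5.67×10⁻⁸·46.32·1.197×10⁹.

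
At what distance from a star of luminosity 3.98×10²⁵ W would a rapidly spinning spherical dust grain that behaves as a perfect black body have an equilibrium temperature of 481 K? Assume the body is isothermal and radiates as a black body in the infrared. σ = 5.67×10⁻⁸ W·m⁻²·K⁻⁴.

For an isothermal black-emitting sphere, (1−a)S·πr² = σ·4πr²·T⁴ ⇒ S = 4σT⁴/(1−a).
S = 4·5.67×10⁻⁸·(481)⁴/1.00 = 12140 W/m².
Flux falls as S = L/(4πd²), so d = √(L/(4πS)) = √(3.98×10²⁵/(4π·12140)).

d ≈ 1.62×10¹⁰ m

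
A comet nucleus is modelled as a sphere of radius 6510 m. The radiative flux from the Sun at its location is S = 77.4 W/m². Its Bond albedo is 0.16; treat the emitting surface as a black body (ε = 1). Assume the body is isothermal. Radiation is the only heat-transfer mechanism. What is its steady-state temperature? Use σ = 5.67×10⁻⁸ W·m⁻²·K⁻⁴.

T ≈ 130 K

At equilibrium, absorbed power = emitted power.
Absorbing cross-section = πr² = 1.331×10⁸ m²; emitting surface = 4πr² = 5.326×10⁸ m² (ratio 4).
(1−a)S·A_cross = εσ·A_surf·T⁴  ⇒  T⁴ = (1−a)S/(4σ).
T⁴ = 0.840·77.4/(4·5.67×10⁻⁸) = 2.867×10⁸ K⁴.
T = (2.867×10⁸)^(1/4).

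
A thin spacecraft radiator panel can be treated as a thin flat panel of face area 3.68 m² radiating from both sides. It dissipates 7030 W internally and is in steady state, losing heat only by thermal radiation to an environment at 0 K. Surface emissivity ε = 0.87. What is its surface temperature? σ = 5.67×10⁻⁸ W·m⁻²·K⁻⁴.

T ≈ 373 K

Steady state: internal power = radiated power, P = εσA T⁴.
Radiating area A = 2·3.68 = 7.360 m².
T⁴ = P/(εσA) = 7030/(0.87·5.67×10⁻⁸·7.360) = 1.936×10¹⁰ K⁴.
T = (1.936×10¹⁰)^(1/4).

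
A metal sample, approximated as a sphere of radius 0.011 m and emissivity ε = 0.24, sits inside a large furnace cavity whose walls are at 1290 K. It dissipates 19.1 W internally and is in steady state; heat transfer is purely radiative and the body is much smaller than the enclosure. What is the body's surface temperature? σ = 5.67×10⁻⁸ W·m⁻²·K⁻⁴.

For a small grey body in a large enclosure, net radiated power = εσA(T⁴ − T_w⁴).
Steady state: P = εσA(T⁴ − T_w⁴) with A = 4πr² = 0.001521 m².
T⁴ = P/(εσA) + T_w⁴ = 19.1/(0.24·5.67×10⁻⁸·0.001521) + (1290)⁴
    = 9.231×10¹¹ + 2.769×10¹² = 3.692×10¹² K⁴.

T ≈ 1390 K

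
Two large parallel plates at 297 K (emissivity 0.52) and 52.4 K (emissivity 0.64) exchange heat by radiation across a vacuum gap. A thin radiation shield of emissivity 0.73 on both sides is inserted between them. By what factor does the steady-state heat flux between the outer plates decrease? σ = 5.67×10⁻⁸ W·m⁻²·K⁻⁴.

Without shield: q₀ = σΔ(T⁴)/(1/ε₁+1/ε₂−1) with denominator 2.486.
With shield the two gaps are in series; the resistances add: (1/ε₁+1/ε_s−1)+(1/ε_s+1/ε₂−1) = 2.293+1.932 = 4.225.
Heat-flux ratio q₀/q = 4.225/2.486.

factor ≈ 1.70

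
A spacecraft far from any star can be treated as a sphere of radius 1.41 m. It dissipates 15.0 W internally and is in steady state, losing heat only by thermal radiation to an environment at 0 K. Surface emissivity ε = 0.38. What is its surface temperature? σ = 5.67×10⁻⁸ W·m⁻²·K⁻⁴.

Steady state: internal power = radiated power, P = εσA T⁴.
Radiating area A = 4πr² = 24.98 m².
T⁴ = P/(εσA) = 15.0/(0.38·5.67×10⁻⁸·24.98) = 2.787×10⁷ K⁴.
T = (2.787×10⁷)^(1/4).

T ≈ 72.7 K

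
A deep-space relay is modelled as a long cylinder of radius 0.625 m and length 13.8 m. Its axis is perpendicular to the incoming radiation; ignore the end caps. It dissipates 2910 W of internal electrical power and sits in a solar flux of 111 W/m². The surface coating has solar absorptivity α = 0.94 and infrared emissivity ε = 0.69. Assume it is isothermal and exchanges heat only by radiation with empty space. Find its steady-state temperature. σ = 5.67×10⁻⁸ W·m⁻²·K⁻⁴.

At steady state, absorbed solar power + internal power = radiated power.
Absorbed: α·S·A_cross = 0.94·111·17.25 = 1800 W (cross-section 2rL).
Total input = 1800 + 2910 = 4710 W.
Radiated: εσ·A_surf·T⁴ with A_surf = 2πrL = 54.19 m².
T⁴ = 4710/(0.69·5.67×10⁻⁸·54.19) = 2.221×10⁹ K⁴.

T ≈ 217 K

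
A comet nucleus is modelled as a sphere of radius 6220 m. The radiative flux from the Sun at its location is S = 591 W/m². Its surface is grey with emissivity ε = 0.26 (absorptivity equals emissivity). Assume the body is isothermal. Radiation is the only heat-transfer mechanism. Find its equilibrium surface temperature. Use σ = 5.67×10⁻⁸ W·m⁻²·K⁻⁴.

T ≈ 226 K

At equilibrium, absorbed power = emitted power.
Absorbing cross-section = πr² = 1.215×10⁸ m²; emitting surface = 4πr² = 4.862×10⁸ m² (ratio 4).
εS·A_cross = εσ·A_surf·T⁴  ⇒  T⁴ = S/(4σ)   (ε cancels).
T⁴ = 591/(4·5.67×10⁻⁸) = 2.606×10⁹ K⁴.
T = (2.606×10⁹)^(1/4).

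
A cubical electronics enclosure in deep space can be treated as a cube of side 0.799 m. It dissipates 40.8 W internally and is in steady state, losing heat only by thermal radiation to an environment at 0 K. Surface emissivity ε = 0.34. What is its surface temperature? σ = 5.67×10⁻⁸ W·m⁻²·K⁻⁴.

T ≈ 153 K

Steady state: internal power = radiated power, P = εσA T⁴.
Radiating area A = 6L² = 3.830 m².
T⁴ = P/(εσA) = 40.8/(0.34·5.67×10⁻⁸·3.830) = 5.525×10⁸ K⁴.
T = (5.525×10⁸)^(1/4).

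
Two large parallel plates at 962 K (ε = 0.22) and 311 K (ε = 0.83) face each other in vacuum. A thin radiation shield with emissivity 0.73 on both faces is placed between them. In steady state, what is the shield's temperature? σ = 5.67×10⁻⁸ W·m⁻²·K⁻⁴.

In steady state the net flux on the hot side equals that on the cold side.
σ(T₁⁴−T_s⁴)/D₁ = σ(T_s⁴−T₂⁴)/D₂, with D₁ = 1/ε₁+1/ε_s−1 = 4.915, D₂ = 1/ε_s+1/ε₂−1 = 1.575.
Solve for T_s⁴: T_s⁴ = (D₂·T₁⁴ + D₁·T₂⁴)/(D₁+D₂) = 2.149×10¹¹ K⁴.

T_s ≈ 681 K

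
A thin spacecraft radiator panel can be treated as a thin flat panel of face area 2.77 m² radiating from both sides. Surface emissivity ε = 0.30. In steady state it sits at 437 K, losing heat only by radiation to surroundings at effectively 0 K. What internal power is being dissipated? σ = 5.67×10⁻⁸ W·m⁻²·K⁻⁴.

Steady state: P = εσA T⁴.
A = 2·2.77 = 5.540 m²; T⁴ = (437)⁴ = 3.647×10¹⁰ K⁴.
P = 0.30 × 5.67×10⁻⁸ × 5.540 × 3.647×10¹⁰.

P ≈ 3440 W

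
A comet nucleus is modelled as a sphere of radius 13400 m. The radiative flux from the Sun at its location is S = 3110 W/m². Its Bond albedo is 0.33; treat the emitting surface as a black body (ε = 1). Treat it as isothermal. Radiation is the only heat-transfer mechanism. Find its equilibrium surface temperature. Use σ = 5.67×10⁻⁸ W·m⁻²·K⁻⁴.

T ≈ 310 K

At equilibrium, absorbed power = emitted power.
Absorbing cross-section = πr² = 5.641×10⁸ m²; emitting surface = 4πr² = 2.256×10⁹ m² (ratio 4).
(1−a)S·A_cross = εσ·A_surf·T⁴  ⇒  T⁴ = (1−a)S/(4σ).
T⁴ = 0.670·3110/(4·5.67×10⁻⁸) = 9.187×10⁹ K⁴.
T = (9.187×10⁹)^(1/4).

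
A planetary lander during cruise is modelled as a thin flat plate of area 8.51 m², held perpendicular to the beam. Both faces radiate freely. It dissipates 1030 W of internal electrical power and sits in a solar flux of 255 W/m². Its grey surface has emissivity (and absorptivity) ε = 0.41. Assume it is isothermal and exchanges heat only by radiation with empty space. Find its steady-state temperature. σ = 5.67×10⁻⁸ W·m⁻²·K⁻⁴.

T ≈ 264 K

At steady state, absorbed solar power + internal power = radiated power.
Absorbed: α·S·A_cross = 0.41·255·8.510 = 889.7 W (cross-section A).
Total input = 889.7 + 1030 = 1920 W.
Radiated: εσ·A_surf·T⁴ with A_surf = 2A = 17.02 m².
T⁴ = 1920/(0.41·5.67×10⁻⁸·17.02) = 4.852×10⁹ K⁴.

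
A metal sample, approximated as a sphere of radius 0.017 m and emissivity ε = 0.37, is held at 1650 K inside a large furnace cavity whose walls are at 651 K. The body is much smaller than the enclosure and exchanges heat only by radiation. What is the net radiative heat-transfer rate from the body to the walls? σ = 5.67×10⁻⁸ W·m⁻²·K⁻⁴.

For a small grey body in a large enclosure: P_net = εσA(T_body⁴ − T_wall⁴).
A = 4πr² = 0.003632 m²; T_body⁴ − T_wall⁴ = 7.412×10¹² − 1.796×10¹¹ = 7.232×10¹² K⁴.
|P_net| = 0.37·5.67×10⁻⁸·0.003632·7.232×10¹².

P_net ≈ 551 W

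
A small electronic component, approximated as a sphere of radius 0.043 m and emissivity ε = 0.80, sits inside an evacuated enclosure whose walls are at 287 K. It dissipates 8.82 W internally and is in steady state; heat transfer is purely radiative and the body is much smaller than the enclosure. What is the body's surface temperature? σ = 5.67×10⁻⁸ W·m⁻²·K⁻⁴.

For a small grey body in a large enclosure, net radiated power = εσA(T⁴ − T_w⁴).
Steady state: P = εσA(T⁴ − T_w⁴) with A = 4πr² = 0.02324 m².
T⁴ = P/(εσA) + T_w⁴ = 8.82/(0.80·5.67×10⁻⁸·0.02324) + (287)⁴
    = 8.369×10⁹ + 6.785×10⁹ = 1.515×10¹⁰ K⁴.

T ≈ 351 K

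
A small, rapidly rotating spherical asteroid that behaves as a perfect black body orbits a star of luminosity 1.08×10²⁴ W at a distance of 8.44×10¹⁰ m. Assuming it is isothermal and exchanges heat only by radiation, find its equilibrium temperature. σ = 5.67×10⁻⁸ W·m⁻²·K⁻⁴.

T ≈ 85.4 K

First find the stellar flux at distance d: S = L/(4πd²) = 1.08×10²⁴/(4π·(8.44×10¹⁰)²) = 12.07 W/m².
For an isothermal sphere, absorbed (1−a)S·πr² = emitted σ·4πr²·T⁴, so T⁴ = (1−a)S/(4σ).
T⁴ = 1.00·12.07/(4·5.67×10⁻⁸) = 5.320×10⁷ K⁴.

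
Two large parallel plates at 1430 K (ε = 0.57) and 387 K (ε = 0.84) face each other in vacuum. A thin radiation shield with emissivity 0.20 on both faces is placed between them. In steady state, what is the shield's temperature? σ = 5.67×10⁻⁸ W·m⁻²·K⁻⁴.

T_s ≈ 1190 K

In steady state the net flux on the hot side equals that on the cold side.
σ(T₁⁴−T_s⁴)/D₁ = σ(T_s⁴−T₂⁴)/D₂, with D₁ = 1/ε₁+1/ε_s−1 = 5.754, D₂ = 1/ε_s+1/ε₂−1 = 5.190.
Solve for T_s⁴: T_s⁴ = (D₂·T₁⁴ + D₁·T₂⁴)/(D₁+D₂) = 1.995×10¹² K⁴.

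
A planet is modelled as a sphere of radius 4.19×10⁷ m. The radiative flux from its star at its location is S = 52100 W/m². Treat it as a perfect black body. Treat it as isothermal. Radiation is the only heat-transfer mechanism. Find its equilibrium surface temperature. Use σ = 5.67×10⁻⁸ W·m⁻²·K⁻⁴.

At equilibrium, absorbed power = emitted power.
Absorbing cross-section = πr² = 5.515×10¹⁵ m²; emitting surface = 4πr² = 2.206×10¹⁶ m² (ratio 4).
S·A_cross = εσ·A_surf·T⁴  ⇒  T⁴ = S/(4σ).
T⁴ = 1.00·52100/(4·5.67×10⁻⁸) = 2.297×10¹¹ K⁴.
T = (2.297×10¹¹)^(1/4).

T ≈ 692 K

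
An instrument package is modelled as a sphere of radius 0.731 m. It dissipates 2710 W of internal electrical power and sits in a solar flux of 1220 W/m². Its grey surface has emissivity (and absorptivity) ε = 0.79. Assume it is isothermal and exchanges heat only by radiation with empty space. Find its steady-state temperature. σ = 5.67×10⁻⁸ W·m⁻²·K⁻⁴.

T ≈ 346 K

At steady state, absorbed solar power + internal power = radiated power.
Absorbed: α·S·A_cross = 0.79·1220·1.679 = 1618 W (cross-section πr²).
Total input = 1618 + 2710 = 4328 W.
Radiated: εσ·A_surf·T⁴ with A_surf = 4πr² = 6.715 m².
T⁴ = 4328/(0.79·5.67×10⁻⁸·6.715) = 1.439×10¹⁰ K⁴.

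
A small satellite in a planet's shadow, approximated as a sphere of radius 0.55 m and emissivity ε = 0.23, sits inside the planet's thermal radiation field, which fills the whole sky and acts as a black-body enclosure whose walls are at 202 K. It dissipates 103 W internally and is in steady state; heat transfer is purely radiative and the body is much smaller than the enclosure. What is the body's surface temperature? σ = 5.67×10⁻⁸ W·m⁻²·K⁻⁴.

For a small grey body in a large enclosure, net radiated power = εσA(T⁴ − T_w⁴).
Steady state: P = εσA(T⁴ − T_w⁴) with A = 4πr² = 3.801 m².
T⁴ = P/(εσA) + T_w⁴ = 103/(0.23·5.67×10⁻⁸·3.801) + (202)⁴
    = 2.078×10⁹ + 1.665×10⁹ = 3.743×10⁹ K⁴.

T ≈ 247 K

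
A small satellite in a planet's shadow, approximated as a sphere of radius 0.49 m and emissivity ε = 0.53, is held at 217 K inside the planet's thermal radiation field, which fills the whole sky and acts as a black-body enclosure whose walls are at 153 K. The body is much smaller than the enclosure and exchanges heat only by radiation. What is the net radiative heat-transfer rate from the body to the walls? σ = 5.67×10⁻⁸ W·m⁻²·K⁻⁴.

P_net ≈ 151 W

For a small grey body in a large enclosure: P_net = εσA(T_body⁴ − T_wall⁴).
A = 4πr² = 3.017 m²; T_body⁴ − T_wall⁴ = 2.217×10⁹ − 5.480×10⁸ = 1.669×10⁹ K⁴.
|P_net| = 0.53·5.67×10⁻⁸·3.017·1.669×10⁹.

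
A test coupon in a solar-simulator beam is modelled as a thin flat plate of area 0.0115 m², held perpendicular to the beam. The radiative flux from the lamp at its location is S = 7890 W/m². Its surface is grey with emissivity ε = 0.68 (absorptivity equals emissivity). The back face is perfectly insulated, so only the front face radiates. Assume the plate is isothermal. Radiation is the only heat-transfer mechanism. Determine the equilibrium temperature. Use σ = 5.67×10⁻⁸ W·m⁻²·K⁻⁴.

At equilibrium, absorbed power = emitted power.
Absorbing cross-section = A = 0.01150 m²; emitting surface = A = 0.01150 m² (ratio 1).
εS·A_cross = εσ·A_surf·T⁴  ⇒  T⁴ = S/(1σ)   (ε cancels).
T⁴ = 7890/(1·5.67×10⁻⁸) = 1.392×10¹¹ K⁴.
T = (1.392×10¹¹)^(1/4).

T ≈ 611 K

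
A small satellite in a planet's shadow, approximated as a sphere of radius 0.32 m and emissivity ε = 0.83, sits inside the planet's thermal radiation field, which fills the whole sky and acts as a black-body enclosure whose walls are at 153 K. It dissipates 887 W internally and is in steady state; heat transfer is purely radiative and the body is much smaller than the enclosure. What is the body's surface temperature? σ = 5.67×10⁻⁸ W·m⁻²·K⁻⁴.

T ≈ 351 K

For a small grey body in a large enclosure, net radiated power = εσA(T⁴ − T_w⁴).
Steady state: P = εσA(T⁴ − T_w⁴) with A = 4πr² = 1.287 m².
T⁴ = P/(εσA) + T_w⁴ = 887/(0.83·5.67×10⁻⁸·1.287) + (153)⁴
    = 1.465×10¹⁰ + 5.480×10⁸ = 1.520×10¹⁰ K⁴.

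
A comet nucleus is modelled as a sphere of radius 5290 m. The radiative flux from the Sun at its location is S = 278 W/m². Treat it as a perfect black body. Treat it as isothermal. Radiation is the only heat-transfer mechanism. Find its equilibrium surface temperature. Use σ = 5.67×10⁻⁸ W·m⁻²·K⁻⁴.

At equilibrium, absorbed power = emitted power.
Absorbing cross-section = πr² = 8.791×10⁷ m²; emitting surface = 4πr² = 3.517×10⁸ m² (ratio 4).
S·A_cross = εσ·A_surf·T⁴  ⇒  T⁴ = S/(4σ).
T⁴ = 1.00·278/(4·5.67×10⁻⁸) = 1.226×10⁹ K⁴.
T = (1.226×10⁹)^(1/4).

T ≈ 187 K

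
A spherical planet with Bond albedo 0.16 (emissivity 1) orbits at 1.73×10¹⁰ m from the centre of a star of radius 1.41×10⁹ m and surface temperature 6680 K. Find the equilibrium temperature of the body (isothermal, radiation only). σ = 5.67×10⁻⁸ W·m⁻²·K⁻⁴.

T ≈ 1290 K

The star's surface emits σT_*⁴; at distance d the flux is S = σT_*⁴(R_*/d)².
S = 5.67×10⁻⁸·(6680)⁴·(1.41×10⁹/1.73×10¹⁰)² = 7.500×10⁵ W/m².
For an isothermal sphere T⁴ = (1−a)S/(4σ) = 2.778×10¹² K⁴.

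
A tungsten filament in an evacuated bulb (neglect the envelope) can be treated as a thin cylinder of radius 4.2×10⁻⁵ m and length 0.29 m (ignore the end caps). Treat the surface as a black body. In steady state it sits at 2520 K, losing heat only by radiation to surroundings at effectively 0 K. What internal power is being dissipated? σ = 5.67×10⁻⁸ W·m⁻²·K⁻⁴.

Steady state: P = εσA T⁴.
A = 2πrL = 7.653×10⁻⁵ m²; T⁴ = (2520)⁴ = 4.033×10¹³ K⁴.
P = 1.0 × 5.67×10⁻⁸ × 7.653×10⁻⁵ × 4.033×10¹³.

P ≈ 175 W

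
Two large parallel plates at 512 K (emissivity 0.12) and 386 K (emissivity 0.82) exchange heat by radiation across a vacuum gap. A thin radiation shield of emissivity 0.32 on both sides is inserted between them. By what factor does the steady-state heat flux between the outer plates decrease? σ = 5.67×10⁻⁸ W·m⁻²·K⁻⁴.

factor ≈ 1.61

Without shield: q₀ = σΔ(T⁴)/(1/ε₁+1/ε₂−1) with denominator 8.553.
With shield the two gaps are in series; the resistances add: (1/ε₁+1/ε_s−1)+(1/ε_s+1/ε₂−1) = 10.46+3.345 = 13.80.
Heat-flux ratio q₀/q = 13.80/8.553.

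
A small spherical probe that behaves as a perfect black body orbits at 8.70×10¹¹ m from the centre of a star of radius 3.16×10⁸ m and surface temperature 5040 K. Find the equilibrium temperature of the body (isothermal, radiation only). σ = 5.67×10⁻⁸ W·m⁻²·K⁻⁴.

The star's surface emits σT_*⁴; at distance d the flux is S = σT_*⁴(R_*/d)².
S = 5.67×10⁻⁸·(5040)⁴·(3.16×10⁸/8.70×10¹¹)² = 4.827 W/m².
For an isothermal sphere T⁴ = (1−a)S/(4σ) = 2.128×10⁷ K⁴.

T ≈ 67.9 K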